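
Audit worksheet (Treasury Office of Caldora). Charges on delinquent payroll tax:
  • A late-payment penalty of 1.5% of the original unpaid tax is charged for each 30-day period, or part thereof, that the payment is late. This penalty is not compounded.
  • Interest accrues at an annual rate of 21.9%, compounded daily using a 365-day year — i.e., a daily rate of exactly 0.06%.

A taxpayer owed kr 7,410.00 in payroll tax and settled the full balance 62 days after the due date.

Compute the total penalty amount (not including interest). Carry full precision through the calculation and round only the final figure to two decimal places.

kr 333.45

Penalty periods: ⌈62/30⌉ = 3; penalty = 3 × 1.5% × kr 7,410.00 = kr 333.45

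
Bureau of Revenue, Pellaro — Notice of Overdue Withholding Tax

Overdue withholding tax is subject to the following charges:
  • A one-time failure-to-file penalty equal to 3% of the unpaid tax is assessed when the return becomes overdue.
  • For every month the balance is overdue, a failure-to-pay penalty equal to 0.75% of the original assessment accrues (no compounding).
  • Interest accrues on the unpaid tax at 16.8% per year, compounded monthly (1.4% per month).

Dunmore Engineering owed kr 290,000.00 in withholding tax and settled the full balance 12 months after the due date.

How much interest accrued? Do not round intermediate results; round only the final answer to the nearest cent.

Interest: kr 290,000.00 × ((1 + 0.014)^12 − 1) = kr 290,000.00 × 0.1815591… = kr 52,652.1474…

kr 52,652.15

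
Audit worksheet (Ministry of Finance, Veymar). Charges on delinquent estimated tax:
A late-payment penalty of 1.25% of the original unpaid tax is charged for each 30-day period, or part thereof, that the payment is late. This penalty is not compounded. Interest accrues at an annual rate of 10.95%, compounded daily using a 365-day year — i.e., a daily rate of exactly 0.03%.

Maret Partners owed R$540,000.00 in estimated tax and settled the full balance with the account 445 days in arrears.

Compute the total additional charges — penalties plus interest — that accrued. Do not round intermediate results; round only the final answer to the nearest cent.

Penalty periods: ⌈445/30⌉ = 15; penalty = 15 × 1.25% × R$540,000.00 = R$101,250.00
Interest: R$540,000.00 × ((1 + 0.0003)^445 − 1) = R$540,000.00 × 0.14279839… = R$77,111.1284…
Penalties + interest = R$101,250.0000 + R$77,111.1284… = R$178,361.13

R$178,361.13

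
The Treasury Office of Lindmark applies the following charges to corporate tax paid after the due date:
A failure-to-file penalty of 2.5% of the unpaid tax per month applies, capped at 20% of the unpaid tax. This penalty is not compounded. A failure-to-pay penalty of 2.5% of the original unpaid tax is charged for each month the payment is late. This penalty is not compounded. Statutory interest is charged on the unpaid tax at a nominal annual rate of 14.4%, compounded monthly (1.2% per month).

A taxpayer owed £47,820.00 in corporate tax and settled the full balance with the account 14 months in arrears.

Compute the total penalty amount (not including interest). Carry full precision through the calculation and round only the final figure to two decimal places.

Failure-to-file: 14 × 2.5% × £47,820.00 = £16,737.00, capped at 20% × £47,820.00 = £9,564.00
Failure-to-pay penalty = 2.5% × £47,820.00 × 14 mo = £16,737.00
Total penalty = £9,564.00 + £16,737.00 = £26,301.00

£26,301.00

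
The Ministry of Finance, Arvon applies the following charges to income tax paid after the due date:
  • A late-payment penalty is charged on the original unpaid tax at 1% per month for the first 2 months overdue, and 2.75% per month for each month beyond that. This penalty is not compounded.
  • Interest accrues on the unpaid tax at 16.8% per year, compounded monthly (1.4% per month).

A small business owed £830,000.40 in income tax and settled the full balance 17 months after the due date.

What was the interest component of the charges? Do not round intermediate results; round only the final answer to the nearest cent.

Interest: £830,000.40 × ((1 + 0.014)^17 − 1) = £830,000.40 × 0.2666168… = £221,292.0286…

£221,292.03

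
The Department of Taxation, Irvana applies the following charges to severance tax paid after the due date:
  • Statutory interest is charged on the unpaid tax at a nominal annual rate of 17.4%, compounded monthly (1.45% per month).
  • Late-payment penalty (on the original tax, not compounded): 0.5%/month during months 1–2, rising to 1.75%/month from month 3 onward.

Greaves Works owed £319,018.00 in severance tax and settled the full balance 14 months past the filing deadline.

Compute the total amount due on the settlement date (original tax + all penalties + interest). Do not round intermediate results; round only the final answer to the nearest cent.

Penalty, months 1–2: 2 × 0.5% × £319,018.00 = £3,190.18
Penalty, months 3–14: 12 × 1.75% × £319,018.00 = £66,993.78
Interest: £319,018.00 × ((1 + 0.0145)^14 − 1) = £319,018.00 × 0.2232880… = £71,232.8945…
Total = £319,018.00 + £70,183.9600 + £71,232.8945… = £460,434.85

£460,434.85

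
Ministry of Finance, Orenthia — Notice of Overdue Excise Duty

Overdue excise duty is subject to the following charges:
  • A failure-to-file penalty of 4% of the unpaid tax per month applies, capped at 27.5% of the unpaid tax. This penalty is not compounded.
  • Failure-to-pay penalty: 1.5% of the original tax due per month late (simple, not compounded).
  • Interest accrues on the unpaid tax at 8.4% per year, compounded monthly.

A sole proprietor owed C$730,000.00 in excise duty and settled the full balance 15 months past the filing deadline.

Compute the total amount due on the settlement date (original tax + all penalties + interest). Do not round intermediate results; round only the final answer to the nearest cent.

C$1,175,522.21

Failure-to-file: 15 × 4% × C$730,000.00 = C$438,000.00, capped at 27.5% × C$730,000.00 = C$200,750.00
Failure-to-pay penalty: 15 × 1.5% × C$730,000.00 = C$164,250.00
Interest (8.4%/yr ÷ 12 = 0.7%/month): C$730,000.00 × ((1 + 0.007)^15 − 1) = C$80,522.2072…
Total = C$730,000.00 + C$365,000.0000 + C$80,522.2072… = C$1,175,522.21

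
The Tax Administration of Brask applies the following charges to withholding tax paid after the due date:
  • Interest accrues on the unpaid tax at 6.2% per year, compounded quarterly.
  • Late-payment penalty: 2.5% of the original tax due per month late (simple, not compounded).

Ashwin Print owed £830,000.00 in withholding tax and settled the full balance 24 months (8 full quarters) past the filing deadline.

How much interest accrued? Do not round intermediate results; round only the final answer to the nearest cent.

£108,679.89

Interest (6.2%/yr ÷ 4 = 1.55%/quarter): £830,000.00 × ((1 + 0.0155)^8 − 1) = £108,679.8912…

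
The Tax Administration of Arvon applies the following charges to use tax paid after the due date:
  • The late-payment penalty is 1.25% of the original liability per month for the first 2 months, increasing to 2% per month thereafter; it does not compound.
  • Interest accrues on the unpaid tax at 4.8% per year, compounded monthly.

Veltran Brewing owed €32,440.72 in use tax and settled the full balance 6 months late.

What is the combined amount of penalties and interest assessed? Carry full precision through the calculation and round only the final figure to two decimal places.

Penalty, months 1–2: 2 × 1.25% × €32,440.72 = €811.02…
Penalty, months 3–6: 4 × 2% × €32,440.72 = €2,595.26…
Interest (4.8%/yr ÷ 12 = 0.4%/month): €32,440.72 × ((1 + 0.004)^6 − 1) = €786.4047…
Penalties + interest = €3,406.2756 + €786.4047… = €4,192.68

€4,192.68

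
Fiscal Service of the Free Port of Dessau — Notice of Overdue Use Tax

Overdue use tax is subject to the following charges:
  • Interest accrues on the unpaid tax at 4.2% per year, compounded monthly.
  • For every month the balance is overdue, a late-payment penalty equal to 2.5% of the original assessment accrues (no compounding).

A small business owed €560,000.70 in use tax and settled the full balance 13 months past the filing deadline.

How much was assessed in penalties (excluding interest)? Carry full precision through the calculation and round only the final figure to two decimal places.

Late-payment penalty = 2.5% × €560,000.70 × 13 mo = €182,000.23…

€182,000.23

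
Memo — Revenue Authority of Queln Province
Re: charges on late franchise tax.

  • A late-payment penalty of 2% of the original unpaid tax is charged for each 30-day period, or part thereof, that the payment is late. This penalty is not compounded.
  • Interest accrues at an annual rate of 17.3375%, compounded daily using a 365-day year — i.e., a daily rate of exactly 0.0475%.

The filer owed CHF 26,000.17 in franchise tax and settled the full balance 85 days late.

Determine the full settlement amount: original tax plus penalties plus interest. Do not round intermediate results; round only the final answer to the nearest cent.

CHF 28,631.16

Penalty periods: ⌈85/30⌉ = 3; penalty = 3 × 2% × CHF 26,000.17 = CHF 1,560.01…
Interest: CHF 26,000.17 × ((1 + 0.000475)^85 − 1) = CHF 26,000.17 × 0.04119117… = CHF 1,070.9774…
Total = CHF 26,000.17 + CHF 1,560.0102 + CHF 1,070.9774… = CHF 28,631.16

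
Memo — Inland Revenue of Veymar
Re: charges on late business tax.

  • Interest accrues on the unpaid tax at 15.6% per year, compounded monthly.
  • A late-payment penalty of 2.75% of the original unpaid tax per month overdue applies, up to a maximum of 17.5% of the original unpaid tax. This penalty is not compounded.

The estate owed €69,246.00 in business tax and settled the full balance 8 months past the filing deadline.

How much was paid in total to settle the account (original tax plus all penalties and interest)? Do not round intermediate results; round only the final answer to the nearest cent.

Penalty (uncapped): 8 × 2.75% × €69,246.00 = €15,234.12; cap = 17.5% × €69,246.00 = €12,118.05 → penalty = €12,118.05
Interest (15.6%/yr ÷ 12 = 1.3%/month): €69,246.00 × ((1 + 0.013)^8 − 1) = €7,537.9154…
Total = €69,246.00 + €12,118.0500 + €7,537.9154… = €88,901.97

€88,901.97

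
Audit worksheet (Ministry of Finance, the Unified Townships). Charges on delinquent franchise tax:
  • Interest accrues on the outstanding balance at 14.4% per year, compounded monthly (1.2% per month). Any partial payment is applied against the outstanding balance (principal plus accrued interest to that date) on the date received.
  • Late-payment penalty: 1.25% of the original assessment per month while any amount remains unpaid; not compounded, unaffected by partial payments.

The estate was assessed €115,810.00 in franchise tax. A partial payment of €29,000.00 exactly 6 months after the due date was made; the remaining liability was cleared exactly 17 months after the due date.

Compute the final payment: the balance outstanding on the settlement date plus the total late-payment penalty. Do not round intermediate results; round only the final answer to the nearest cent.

Balance at month 6: €115,810.0000 × (1 + 0.012)^6 = €124,402.5082…
After €29,000.00 payment: €124,402.5082… − €29,000.00 = €95,402.5082…
Balance at month 17: €95,402.5082… × (1 + 0.012)^11 = €108,779.0922…
Penalty: 17 × 1.25% × €115,810.00 = €24,609.63…
Final settlement = outstanding balance + penalty = €108,779.0922… + €24,609.63… = €133,388.72

€133,388.72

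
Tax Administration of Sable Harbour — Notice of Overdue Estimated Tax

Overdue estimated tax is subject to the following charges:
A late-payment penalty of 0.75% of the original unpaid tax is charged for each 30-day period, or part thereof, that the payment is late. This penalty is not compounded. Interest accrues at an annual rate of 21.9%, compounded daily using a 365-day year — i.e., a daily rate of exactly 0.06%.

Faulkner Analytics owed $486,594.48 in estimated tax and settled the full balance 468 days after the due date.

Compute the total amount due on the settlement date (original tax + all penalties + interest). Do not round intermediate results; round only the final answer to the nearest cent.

$702,680.01

Penalty periods: ⌈468/30⌉ = 16; penalty = 16 × 0.75% × $486,594.48 = $58,391.34…
Interest: $486,594.48 × ((1 + 0.0006)^468 − 1) = $486,594.48 × 0.32407724… = $157,694.1958…
Total = $486,594.48 + $58,391.3376 + $157,694.1958… = $702,680.01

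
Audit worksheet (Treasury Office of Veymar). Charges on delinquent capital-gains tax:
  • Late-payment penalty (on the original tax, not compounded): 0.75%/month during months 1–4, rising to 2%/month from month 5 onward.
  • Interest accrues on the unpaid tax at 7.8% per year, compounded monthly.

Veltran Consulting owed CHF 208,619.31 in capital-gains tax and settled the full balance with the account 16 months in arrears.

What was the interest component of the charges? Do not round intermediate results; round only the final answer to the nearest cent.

CHF 22,786.88

Interest (7.8%/yr ÷ 12 = 0.65%/month): CHF 208,619.31 × ((1 + 0.0065)^16 − 1) = CHF 22,786.8802…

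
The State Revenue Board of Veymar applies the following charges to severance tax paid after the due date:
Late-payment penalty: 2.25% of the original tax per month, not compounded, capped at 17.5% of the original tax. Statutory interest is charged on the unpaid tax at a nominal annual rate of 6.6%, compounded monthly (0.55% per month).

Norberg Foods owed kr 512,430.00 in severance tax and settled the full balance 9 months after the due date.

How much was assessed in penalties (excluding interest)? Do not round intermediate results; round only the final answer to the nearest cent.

Penalty (uncapped): 9 × 2.25% × kr 512,430.00 = kr 103,767.08…; cap = 17.5% × kr 512,430.00 = kr 89,675.25 → penalty = kr 89,675.25

kr 89,675.25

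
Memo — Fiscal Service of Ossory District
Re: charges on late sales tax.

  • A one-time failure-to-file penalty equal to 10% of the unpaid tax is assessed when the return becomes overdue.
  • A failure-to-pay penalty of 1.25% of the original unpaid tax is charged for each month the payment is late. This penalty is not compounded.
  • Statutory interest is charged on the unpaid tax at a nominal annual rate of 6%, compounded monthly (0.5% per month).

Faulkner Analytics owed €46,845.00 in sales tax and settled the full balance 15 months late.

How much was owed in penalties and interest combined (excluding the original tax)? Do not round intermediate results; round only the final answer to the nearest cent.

€17,106.99

Failure-to-file penalty: 10% × €46,845.00 = €4,684.50
Failure-to-pay penalty = 1.25% × €46,845.00 × 15 mo = €8,783.44…
Interest: €46,845.00 × ((1 + 0.005)^15 − 1) = €46,845.00 × 0.0776827… = €3,639.0478…
Penalties + interest = €13,467.9375 + €3,639.0478… = €17,106.99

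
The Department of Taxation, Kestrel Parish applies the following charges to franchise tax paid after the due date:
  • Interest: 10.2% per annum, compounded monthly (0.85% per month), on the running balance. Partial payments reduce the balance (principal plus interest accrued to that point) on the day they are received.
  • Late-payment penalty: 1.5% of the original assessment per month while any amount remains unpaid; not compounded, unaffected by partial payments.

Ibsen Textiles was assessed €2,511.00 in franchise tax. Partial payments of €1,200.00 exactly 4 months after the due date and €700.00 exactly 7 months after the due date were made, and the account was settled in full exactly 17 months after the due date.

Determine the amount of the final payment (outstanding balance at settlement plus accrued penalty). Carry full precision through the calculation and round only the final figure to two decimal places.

€1,438.49

Balance at month 4: €2,511.0000 × (1 + 0.0085)^4 = €2,597.4687…
After €1,200.00 payment: €2,597.4687… − €1,200.00 = €1,397.4687…
Balance at month 7: €1,397.4687… × (1 + 0.0085)^3 = €1,433.4079…
After €700.00 payment: €1,433.4079… − €700.00 = €733.4079…
Balance at month 17: €733.4079… × (1 + 0.0085)^10 = €798.1869…
Penalty: 17 × 1.5% × €2,511.00 = €640.31…
Final settlement = outstanding balance + penalty = €798.1869… + €640.31… = €1,438.49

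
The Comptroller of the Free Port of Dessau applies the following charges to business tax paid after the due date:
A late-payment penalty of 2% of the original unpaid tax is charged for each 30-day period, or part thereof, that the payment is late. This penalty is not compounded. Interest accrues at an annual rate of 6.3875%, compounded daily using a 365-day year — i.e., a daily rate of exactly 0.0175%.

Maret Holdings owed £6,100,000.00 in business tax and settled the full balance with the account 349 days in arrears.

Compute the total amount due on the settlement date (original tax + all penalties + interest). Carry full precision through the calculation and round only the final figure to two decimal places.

£7,948,135.02

Penalty periods: ⌈349/30⌉ = 12; penalty = 12 × 2% × £6,100,000.00 = £1,464,000.00
Interest: £6,100,000.00 × ((1 + 0.000175)^349 − 1) = £6,100,000.00 × 0.06297295… = £384,135.0234…
Total = £6,100,000.00 + £1,464,000.0000 + £384,135.0234… = £7,948,135.02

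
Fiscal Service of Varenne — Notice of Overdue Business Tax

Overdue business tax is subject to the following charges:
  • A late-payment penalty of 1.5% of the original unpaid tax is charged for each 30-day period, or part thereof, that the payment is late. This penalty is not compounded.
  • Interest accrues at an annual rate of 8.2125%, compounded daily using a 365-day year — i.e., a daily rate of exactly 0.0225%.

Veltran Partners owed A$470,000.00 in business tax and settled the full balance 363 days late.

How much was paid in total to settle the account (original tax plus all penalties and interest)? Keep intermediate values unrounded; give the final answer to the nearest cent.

A$601,643.77

Penalty periods: ⌈363/30⌉ = 13; penalty = 13 × 1.5% × A$470,000.00 = A$91,650.00
Interest: A$470,000.00 × ((1 + 0.000225)^363 − 1) = A$470,000.00 × 0.08509313… = A$39,993.7688…
Total = A$470,000.00 + A$91,650.0000 + A$39,993.7688… = A$601,643.77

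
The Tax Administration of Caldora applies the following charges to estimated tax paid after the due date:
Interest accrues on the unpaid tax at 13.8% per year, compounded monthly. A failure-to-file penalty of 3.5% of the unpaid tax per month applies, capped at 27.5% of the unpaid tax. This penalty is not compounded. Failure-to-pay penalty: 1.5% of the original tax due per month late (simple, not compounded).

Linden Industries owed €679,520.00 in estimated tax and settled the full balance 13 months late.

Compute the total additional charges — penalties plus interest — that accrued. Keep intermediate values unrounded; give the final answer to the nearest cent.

Failure-to-file: 13 × 3.5% × €679,520.00 = €309,181.60, capped at 27.5% × €679,520.00 = €186,868.00
Failure-to-pay penalty = 1.5% × €679,520.00 × 13 mo = €132,506.40
Interest (13.8%/yr ÷ 12 = 1.15%/month): €679,520.00 × ((1 + 0.0115)^13 − 1) = €108,902.0758…
Penalties + interest = €319,374.4000 + €108,902.0758… = €428,276.48

€428,276.48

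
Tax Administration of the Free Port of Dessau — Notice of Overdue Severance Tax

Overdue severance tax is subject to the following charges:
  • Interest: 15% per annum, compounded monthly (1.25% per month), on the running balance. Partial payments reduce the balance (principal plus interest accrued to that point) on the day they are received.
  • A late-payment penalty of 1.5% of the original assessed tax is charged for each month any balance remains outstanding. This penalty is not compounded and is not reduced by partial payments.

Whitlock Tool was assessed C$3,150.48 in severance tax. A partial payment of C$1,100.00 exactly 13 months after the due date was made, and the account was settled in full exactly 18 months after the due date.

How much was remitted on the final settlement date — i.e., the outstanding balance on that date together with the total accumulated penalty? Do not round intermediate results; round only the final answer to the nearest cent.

C$3,620.06

Balance at month 13: C$3,150.4800 × (1 + 0.0125)^13 = C$3,702.6456…
After C$1,100.00 payment: C$3,702.6456… − C$1,100.00 = C$2,602.6456…
Balance at month 18: C$2,602.6456… × (1 + 0.0125)^5 = C$2,769.4287…
Penalty: 18 × 1.5% × C$3,150.48 = C$850.63…
Final settlement = outstanding balance + penalty = C$2,769.4287… + C$850.63… = C$3,620.06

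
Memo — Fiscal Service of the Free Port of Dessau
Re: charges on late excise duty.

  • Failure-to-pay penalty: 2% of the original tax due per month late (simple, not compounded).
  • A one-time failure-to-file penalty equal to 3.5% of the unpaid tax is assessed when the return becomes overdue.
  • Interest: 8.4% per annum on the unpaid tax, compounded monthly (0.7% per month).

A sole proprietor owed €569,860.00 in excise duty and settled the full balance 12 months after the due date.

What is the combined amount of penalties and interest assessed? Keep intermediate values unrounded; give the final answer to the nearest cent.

Failure-to-file penalty: 3.5% × €569,860.00 = €19,945.10
Failure-to-pay penalty = 2% × €569,860.00 × 12 mo = €136,766.40
Interest: €569,860.00 × ((1 + 0.007)^12 − 1) = €569,860.00 × 0.0873107… = €49,754.8538…
Penalties + interest = €156,711.5000 + €49,754.8538… = €206,466.35

€206,466.35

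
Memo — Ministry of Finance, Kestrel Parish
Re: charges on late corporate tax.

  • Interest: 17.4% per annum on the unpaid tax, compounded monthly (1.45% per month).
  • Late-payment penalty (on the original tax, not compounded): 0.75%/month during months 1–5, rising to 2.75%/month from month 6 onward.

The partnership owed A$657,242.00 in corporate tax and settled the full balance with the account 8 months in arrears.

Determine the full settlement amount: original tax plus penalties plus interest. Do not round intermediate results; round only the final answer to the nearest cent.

Penalty, months 1–5: 5 × 0.75% × A$657,242.00 = A$24,646.58…
Penalty, months 6–8: 3 × 2.75% × A$657,242.00 = A$54,222.47…
Interest: A$657,242.00 × ((1 + 0.0145)^8 − 1) = A$657,242.00 × 0.1220609… = A$80,223.5195…
Total = A$657,242.00 + A$78,869.0400 + A$80,223.5195… = A$816,334.56

A$816,334.56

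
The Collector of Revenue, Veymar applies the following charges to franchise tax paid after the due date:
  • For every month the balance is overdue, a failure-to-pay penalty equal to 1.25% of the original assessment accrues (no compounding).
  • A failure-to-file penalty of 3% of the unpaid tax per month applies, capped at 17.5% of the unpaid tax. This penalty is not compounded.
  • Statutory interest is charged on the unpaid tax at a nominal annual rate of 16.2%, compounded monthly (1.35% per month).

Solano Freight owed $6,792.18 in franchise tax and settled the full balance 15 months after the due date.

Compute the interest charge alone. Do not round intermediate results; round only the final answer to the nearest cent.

$1,513.31

Interest: $6,792.18 × ((1 + 0.0135)^15 − 1) = $6,792.18 × 0.2228024… = $1,513.3143…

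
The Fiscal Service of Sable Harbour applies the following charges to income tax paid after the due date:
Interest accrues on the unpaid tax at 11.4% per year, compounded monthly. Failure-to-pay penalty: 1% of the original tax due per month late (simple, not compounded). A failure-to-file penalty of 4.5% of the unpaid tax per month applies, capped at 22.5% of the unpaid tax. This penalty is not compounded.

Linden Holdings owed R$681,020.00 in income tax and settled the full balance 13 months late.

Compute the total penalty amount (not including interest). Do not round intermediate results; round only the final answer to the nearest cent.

Failure-to-file: 13 × 4.5% × R$681,020.00 = R$398,396.70, capped at 22.5% × R$681,020.00 = R$153,229.50
Failure-to-pay penalty = 1% × R$681,020.00 × 13 mo = R$88,532.60
Total penalty = R$153,229.50 + R$88,532.60 = R$241,762.10

R$241,762.10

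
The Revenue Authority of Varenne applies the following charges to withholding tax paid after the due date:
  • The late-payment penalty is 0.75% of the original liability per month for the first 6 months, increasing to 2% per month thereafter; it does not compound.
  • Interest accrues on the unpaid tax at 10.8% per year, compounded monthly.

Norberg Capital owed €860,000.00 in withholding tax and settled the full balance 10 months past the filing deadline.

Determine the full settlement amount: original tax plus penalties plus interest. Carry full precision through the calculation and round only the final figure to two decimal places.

Penalty, months 1–6: 6 × 0.75% × €860,000.00 = €38,700.00
Penalty, months 7–10: 4 × 2% × €860,000.00 = €68,800.00
Interest (10.8%/yr ÷ 12 = 0.9%/month): €860,000.00 × ((1 + 0.009)^10 − 1) = €80,611.1306…
Total = €860,000.00 + €107,500.0000 + €80,611.1306… = €1,048,111.13

€1,048,111.13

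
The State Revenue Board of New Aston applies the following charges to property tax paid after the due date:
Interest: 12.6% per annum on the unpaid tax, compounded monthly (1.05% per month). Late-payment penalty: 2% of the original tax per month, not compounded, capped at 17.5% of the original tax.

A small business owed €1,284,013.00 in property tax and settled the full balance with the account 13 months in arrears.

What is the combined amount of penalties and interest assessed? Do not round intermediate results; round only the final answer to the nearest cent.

Penalty (uncapped): 13 × 2% × €1,284,013.00 = €333,843.38; cap = 17.5% × €1,284,013.00 = €224,702.28… → penalty = €224,702.28…
Interest: €1,284,013.00 × ((1 + 0.0105)^13 − 1) = €1,284,013.00 × 0.1454394… = €186,746.1294…
Penalties + interest = €224,702.2750 + €186,746.1294… = €411,448.40

€411,448.40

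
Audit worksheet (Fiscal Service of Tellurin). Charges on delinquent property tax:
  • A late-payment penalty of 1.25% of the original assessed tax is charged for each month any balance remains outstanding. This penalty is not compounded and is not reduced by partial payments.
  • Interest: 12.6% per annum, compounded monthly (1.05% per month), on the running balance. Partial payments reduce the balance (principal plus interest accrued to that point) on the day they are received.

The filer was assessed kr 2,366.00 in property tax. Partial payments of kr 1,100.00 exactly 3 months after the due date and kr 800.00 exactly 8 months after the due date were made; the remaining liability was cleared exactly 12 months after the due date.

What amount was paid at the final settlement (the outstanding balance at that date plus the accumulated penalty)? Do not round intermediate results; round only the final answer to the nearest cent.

kr 994.29

Balance at month 3: kr 2,366.0000 × (1 + 0.0105)^3 = kr 2,441.3143…
After kr 1,100.00 payment: kr 2,441.3143… − kr 1,100.00 = kr 1,341.3143…
Balance at month 8: kr 1,341.3143… × (1 + 0.0105)^5 = kr 1,413.2277…
After kr 800.00 payment: kr 1,413.2277… − kr 800.00 = kr 613.2277…
Balance at month 12: kr 613.2277… × (1 + 0.0105)^4 = kr 639.3918…
Penalty: 12 × 1.25% × kr 2,366.00 = kr 354.90
Final settlement = outstanding balance + penalty = kr 639.3918… + kr 354.90 = kr 994.29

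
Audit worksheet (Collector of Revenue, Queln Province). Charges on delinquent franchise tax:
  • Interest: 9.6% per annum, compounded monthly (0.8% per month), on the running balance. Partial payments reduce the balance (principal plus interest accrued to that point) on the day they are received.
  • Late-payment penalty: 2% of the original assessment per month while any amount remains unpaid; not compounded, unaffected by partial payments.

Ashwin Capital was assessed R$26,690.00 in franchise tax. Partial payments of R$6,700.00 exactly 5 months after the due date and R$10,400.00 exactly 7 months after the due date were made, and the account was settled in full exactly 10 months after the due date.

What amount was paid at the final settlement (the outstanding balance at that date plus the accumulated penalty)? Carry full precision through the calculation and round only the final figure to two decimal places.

R$16,617.81

Balance at month 5: R$26,690.0000 × (1 + 0.008)^5 = R$27,774.8188…
After R$6,700.00 payment: R$27,774.8188… − R$6,700.00 = R$21,074.8188…
Balance at month 7: R$21,074.8188… × (1 + 0.008)^2 = R$21,413.3647…
After R$10,400.00 payment: R$21,413.3647… − R$10,400.00 = R$11,013.3647…
Balance at month 10: R$11,013.3647… × (1 + 0.008)^3 = R$11,279.8056…
Penalty: 10 × 2% × R$26,690.00 = R$5,338.00
Final settlement = outstanding balance + penalty = R$11,279.8056… + R$5,338.00 = R$16,617.81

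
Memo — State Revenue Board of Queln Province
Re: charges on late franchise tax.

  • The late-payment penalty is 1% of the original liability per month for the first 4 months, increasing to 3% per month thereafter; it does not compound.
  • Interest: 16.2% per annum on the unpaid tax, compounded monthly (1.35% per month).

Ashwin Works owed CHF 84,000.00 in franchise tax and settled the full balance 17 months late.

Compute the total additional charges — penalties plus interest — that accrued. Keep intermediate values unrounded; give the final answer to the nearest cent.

Penalty, months 1–4: 4 × 1% × CHF 84,000.00 = CHF 3,360.00
Penalty, months 5–17: 13 × 3% × CHF 84,000.00 = CHF 32,760.00
Interest: CHF 84,000.00 × ((1 + 0.0135)^17 − 1) = CHF 84,000.00 × 0.2560410… = CHF 21,507.4405…
Penalties + interest = CHF 36,120.0000 + CHF 21,507.4405… = CHF 57,627.44

CHF 57,627.44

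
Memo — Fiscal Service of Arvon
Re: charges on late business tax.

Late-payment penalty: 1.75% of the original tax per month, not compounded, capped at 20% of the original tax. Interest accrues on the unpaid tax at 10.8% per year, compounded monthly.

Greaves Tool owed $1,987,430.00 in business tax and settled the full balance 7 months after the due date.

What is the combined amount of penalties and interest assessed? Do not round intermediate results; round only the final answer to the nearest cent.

$372,100.05

Penalty: 7 × 1.75% × $1,987,430.00 = $243,460.18… (below the 20% cap of $397,486.00)
Interest (10.8%/yr ÷ 12 = 0.9%/month): $1,987,430.00 × ((1 + 0.009)^7 − 1) = $128,639.8766…
Penalties + interest = $243,460.1750 + $128,639.8766… = $372,100.05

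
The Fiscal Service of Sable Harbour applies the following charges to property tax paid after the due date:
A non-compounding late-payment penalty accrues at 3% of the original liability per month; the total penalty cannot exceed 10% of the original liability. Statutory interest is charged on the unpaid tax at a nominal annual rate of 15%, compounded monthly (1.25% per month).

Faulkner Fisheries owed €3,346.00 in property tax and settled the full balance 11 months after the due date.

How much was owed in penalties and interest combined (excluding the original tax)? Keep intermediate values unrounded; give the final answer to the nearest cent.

€824.54

Penalty (uncapped): 11 × 3% × €3,346.00 = €1,104.18; cap = 10% × €3,346.00 = €334.60 → penalty = €334.60
Interest: €3,346.00 × ((1 + 0.0125)^11 − 1) = €3,346.00 × 0.1464242… = €489.9354…
Penalties + interest = €334.6000 + €489.9354… = €824.54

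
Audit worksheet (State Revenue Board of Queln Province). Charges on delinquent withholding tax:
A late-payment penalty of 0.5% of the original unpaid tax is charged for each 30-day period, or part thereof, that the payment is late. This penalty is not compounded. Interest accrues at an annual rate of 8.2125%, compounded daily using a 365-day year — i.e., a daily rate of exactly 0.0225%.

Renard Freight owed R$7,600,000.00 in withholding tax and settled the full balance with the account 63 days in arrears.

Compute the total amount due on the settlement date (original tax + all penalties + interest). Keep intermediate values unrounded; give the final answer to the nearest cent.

R$7,822,484.87

Penalty periods: ⌈63/30⌉ = 3; penalty = 3 × 0.5% × R$7,600,000.00 = R$114,000.00
Interest: R$7,600,000.00 × ((1 + 0.000225)^63 − 1) = R$7,600,000.00 × 0.01427432… = R$108,484.8661…
Total = R$7,600,000.00 + R$114,000.0000 + R$108,484.8661… = R$7,822,484.87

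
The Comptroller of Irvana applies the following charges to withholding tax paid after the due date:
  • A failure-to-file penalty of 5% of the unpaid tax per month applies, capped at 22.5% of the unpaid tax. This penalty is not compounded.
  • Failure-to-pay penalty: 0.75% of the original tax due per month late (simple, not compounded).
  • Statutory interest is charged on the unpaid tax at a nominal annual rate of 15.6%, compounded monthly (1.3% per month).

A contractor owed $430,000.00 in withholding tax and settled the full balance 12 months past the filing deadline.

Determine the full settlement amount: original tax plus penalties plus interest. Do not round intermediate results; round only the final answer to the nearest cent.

Failure-to-file: 12 × 5% × $430,000.00 = $258,000.00, capped at 22.5% × $430,000.00 = $96,750.00
Failure-to-pay penalty: 12 × 0.75% × $430,000.00 = $38,700.00
Interest: $430,000.00 × ((1 + 0.013)^12 − 1) = $430,000.00 × 0.1676518… = $72,090.2638…
Total = $430,000.00 + $135,450.0000 + $72,090.2638… = $637,540.26

$637,540.26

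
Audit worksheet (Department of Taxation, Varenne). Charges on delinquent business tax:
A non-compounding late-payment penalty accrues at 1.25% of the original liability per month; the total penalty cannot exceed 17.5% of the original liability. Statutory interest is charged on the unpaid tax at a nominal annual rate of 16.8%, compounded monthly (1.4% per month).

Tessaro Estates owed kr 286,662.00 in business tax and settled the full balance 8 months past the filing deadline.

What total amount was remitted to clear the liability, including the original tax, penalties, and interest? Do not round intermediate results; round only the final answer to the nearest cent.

Penalty: 8 × 1.25% × kr 286,662.00 = kr 28,666.20 (below the 17.5% cap of kr 50,165.85)
Interest: kr 286,662.00 × ((1 + 0.014)^8 − 1) = kr 286,662.00 × 0.1176444… = kr 33,724.1742…
Total = kr 286,662.00 + kr 28,666.2000 + kr 33,724.1742… = kr 349,052.37

kr 349,052.37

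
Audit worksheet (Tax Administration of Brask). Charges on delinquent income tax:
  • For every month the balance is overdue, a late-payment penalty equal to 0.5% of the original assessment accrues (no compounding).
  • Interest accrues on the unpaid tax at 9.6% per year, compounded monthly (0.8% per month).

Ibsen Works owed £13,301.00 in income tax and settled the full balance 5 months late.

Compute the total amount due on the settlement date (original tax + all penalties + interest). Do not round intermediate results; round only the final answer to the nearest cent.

£14,174.15

Late-payment penalty = 0.5% × £13,301.00 × 5 mo = £332.53…
Interest: £13,301.00 × ((1 + 0.008)^5 − 1) = £13,301.00 × 0.0406451… = £540.6210…
Total = £13,301.00 + £332.5250 + £540.6210… = £14,174.15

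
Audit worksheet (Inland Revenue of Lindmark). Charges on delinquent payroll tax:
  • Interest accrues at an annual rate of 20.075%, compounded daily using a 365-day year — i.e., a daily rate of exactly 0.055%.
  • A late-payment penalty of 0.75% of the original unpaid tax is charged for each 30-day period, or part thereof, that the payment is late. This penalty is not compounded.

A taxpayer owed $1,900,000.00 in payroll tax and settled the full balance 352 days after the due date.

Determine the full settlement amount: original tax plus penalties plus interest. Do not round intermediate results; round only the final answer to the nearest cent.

Penalty periods: ⌈352/30⌉ = 12; penalty = 12 × 0.75% × $1,900,000.00 = $171,000.00
Interest: $1,900,000.00 × ((1 + 0.00055)^352 − 1) = $1,900,000.00 × 0.21354615… = $405,737.6932…
Total = $1,900,000.00 + $171,000.0000 + $405,737.6932… = $2,476,737.69

$2,476,737.69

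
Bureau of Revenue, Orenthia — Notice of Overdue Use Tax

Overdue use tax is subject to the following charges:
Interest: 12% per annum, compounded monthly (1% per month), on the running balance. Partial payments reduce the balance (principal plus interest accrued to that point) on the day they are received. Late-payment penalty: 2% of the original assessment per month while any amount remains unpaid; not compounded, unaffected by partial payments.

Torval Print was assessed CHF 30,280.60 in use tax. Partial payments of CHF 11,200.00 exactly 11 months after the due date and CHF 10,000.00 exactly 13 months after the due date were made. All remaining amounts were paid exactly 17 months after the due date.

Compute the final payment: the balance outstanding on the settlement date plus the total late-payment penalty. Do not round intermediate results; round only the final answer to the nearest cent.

CHF 23,861.79

Balance at month 11: CHF 30,280.6000 × (1 + 0.01)^11 = CHF 33,783.1069…
After CHF 11,200.00 payment: CHF 33,783.1069… − CHF 11,200.00 = CHF 22,583.1069…
Balance at month 13: CHF 22,583.1069… × (1 + 0.01)^2 = CHF 23,037.0274…
After CHF 10,000.00 payment: CHF 23,037.0274… − CHF 10,000.00 = CHF 13,037.0274…
Balance at month 17: CHF 13,037.0274… × (1 + 0.01)^4 = CHF 13,566.3830…
Penalty: 17 × 2% × CHF 30,280.60 = CHF 10,295.40…
Final settlement = outstanding balance + penalty = CHF 13,566.3830… + CHF 10,295.40… = CHF 23,861.79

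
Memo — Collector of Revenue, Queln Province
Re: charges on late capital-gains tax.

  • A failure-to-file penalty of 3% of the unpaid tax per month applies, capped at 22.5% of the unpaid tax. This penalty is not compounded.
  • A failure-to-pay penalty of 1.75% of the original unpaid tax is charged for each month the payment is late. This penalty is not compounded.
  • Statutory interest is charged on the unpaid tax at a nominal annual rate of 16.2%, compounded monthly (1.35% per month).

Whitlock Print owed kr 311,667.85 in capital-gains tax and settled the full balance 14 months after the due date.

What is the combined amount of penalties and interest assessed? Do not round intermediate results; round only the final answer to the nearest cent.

kr 210,847.82

Failure-to-file: 14 × 3% × kr 311,667.85 = kr 130,900.50…, capped at 22.5% × kr 311,667.85 = kr 70,125.27…
Failure-to-pay penalty = 1.75% × kr 311,667.85 × 14 mo = kr 76,358.62…
Interest: kr 311,667.85 × ((1 + 0.0135)^14 − 1) = kr 311,667.85 × 0.2065145… = kr 64,363.9274…
Penalties + interest = kr 146,483.8895 + kr 64,363.9274… = kr 210,847.82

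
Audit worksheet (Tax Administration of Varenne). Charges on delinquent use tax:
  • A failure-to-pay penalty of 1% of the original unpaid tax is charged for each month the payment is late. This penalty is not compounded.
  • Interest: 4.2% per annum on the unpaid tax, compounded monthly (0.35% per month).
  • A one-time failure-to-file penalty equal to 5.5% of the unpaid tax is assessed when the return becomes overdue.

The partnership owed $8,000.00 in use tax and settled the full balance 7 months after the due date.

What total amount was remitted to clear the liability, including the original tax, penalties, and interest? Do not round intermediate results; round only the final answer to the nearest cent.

Failure-to-file penalty: 5.5% × $8,000.00 = $440.00
Failure-to-pay penalty: 7 × 1% × $8,000.00 = $560.00
Interest: $8,000.00 × ((1 + 0.0035)^7 − 1) = $8,000.00 × 0.0247588… = $198.0700…
Total = $8,000.00 + $1,000.0000 + $198.0700… = $9,198.07

$9,198.07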